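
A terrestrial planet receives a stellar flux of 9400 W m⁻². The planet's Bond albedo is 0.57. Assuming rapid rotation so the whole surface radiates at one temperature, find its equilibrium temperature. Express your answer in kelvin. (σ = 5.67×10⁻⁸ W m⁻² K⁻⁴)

T_eq ≈ 365 K

Energy balance: absorbed = emitted ⇒ πR²·S(1−A) = 4πR²·σT_eq⁴, so T_eq⁴ = S(1−A)/(4σ).
T_eq = [9400 × 0.43 / (4 × 5.67×10⁻⁸)]^(1/4) = (1.78×10¹⁰)^(1/4) = 365 K.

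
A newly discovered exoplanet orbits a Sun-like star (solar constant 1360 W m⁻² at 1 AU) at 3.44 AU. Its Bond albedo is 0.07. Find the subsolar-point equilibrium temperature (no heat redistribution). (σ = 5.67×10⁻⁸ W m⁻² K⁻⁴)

Flux at 3.44 AU: S = 1360/3.44² = 115 W m⁻².
At the subsolar point the surface absorbs S(1−A) and emits σT⁴ per unit area — no factor of 4, since only the local patch is in balance.
T = [115 × 0.93 / 5.67×10⁻⁸]^(1/4) = (1.89×10⁹)^(1/4) = 208 K.

T_ss ≈ 208 K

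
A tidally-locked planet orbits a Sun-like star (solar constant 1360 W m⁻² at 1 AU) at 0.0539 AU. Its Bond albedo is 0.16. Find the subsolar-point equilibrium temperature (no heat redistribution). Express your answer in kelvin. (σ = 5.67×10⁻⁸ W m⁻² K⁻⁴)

Flux at 0.0539 AU: S = 1360/0.0539² = 4.68×10⁵ W m⁻².
At the subsolar point the surface absorbs S(1−A) and emits σT⁴ per unit area — no factor of 4, since only the local patch is in balance.
T = [4.68×10⁵ × 0.84 / 5.67×10⁻⁸]^(1/4) = (6.94×10¹²)^(1/4) = 1620 K.

T_ss ≈ 1620 K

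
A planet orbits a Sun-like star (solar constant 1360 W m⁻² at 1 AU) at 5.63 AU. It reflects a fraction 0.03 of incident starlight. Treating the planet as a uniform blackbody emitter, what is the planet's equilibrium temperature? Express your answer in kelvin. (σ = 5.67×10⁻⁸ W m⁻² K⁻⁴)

Flux at 5.63 AU: S = 1360/5.63² = 42.9 W m⁻².
Energy balance: absorbed = emitted ⇒ πR²·S(1−A) = 4πR²·σT_eq⁴, so T_eq⁴ = S(1−A)/(4σ).
T_eq = [42.9 × 0.97 / (4 × 5.67×10⁻⁸)]^(1/4) = (1.84×10⁸)^(1/4) = 116 K.

T_eq ≈ 116 K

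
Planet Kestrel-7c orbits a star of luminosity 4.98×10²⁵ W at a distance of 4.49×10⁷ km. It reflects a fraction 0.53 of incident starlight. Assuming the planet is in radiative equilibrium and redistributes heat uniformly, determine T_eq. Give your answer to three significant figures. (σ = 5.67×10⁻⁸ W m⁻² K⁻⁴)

d = 4.49×10⁷ km = 4.49×10¹⁰ m.
Flux: S = L/(4πd²) = 4.98×10²⁵/(4π×(4.49×10¹⁰)²) = 1970 W m⁻².
Energy balance: absorbed = emitted ⇒ πR²·S(1−A) = 4πR²·σT_eq⁴, so T_eq⁴ = S(1−A)/(4σ).
T_eq = [1970 × 0.47 / (4 × 5.67×10⁻⁸)]^(1/4) = (4.07×10⁹)^(1/4) = 253 K.

T_eq ≈ 253 K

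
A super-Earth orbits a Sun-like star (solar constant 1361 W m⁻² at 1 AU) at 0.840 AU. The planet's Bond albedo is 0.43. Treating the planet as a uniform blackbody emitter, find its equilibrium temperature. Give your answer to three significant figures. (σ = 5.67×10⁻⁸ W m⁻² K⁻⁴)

Flux at 0.840 AU: S = 1361/0.840² = 1930 W m⁻².
Energy balance: absorbed = emitted ⇒ πR²·S(1−A) = 4πR²·σT_eq⁴, so T_eq⁴ = S(1−A)/(4σ).
T_eq = [1930 × 0.57 / (4 × 5.67×10⁻⁸)]^(1/4) = (4.85×10⁹)^(1/4) = 264 K.

T_eq ≈ 264 K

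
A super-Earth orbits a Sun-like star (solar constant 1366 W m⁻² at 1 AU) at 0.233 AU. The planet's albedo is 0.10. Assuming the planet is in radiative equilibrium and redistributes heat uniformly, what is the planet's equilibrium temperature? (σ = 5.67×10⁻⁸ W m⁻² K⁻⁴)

T_eq ≈ 562 K

Flux at 0.233 AU: S = 1366/0.233² = 2.52×10⁴ W m⁻².
Energy balance: absorbed = emitted ⇒ πR²·S(1−A) = 4πR²·σT_eq⁴, so T_eq⁴ = S(1−A)/(4σ).
T_eq = [2.52×10⁴ × 0.90 / (4 × 5.67×10⁻⁸)]^(1/4) = (9.98×10¹⁰)^(1/4) = 562 K.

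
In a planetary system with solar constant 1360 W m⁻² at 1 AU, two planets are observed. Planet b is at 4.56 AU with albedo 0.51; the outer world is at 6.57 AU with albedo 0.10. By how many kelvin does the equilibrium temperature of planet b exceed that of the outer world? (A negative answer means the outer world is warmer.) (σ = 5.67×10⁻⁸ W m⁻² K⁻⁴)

ΔT ≈ 3.3 K

T_eq = [S₀(1−A)/(4σd²)]^(1/4), so T ∝ (1−A)^(1/4) / √d.
T₁ = [1360×0.49/(4×5.67×10⁻⁸×4.56²)]^(1/4) = 109.03 K.
T₂ = [1360×0.90/(4×5.67×10⁻⁸×6.57²)]^(1/4) = 105.74 K.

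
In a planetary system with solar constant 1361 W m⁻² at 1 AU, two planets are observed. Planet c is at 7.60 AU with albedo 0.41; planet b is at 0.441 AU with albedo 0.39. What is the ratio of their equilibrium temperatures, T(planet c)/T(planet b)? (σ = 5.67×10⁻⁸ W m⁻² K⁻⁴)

T_eq = [S₀(1−A)/(4σd²)]^(1/4), so T ∝ (1−A)^(1/4) / √d.
T₁ = [1361×0.59/(4×5.67×10⁻⁸×7.60²)]^(1/4) = 88.48 K.
T₂ = [1361×0.61/(4×5.67×10⁻⁸×0.441²)]^(1/4) = 370.40 K.

T₁/T₂ ≈ 0.239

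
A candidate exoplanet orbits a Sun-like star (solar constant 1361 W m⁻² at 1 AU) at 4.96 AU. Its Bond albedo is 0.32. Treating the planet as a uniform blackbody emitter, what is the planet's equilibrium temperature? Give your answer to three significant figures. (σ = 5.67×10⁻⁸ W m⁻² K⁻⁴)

Flux at 4.96 AU: S = 1361/4.96² = 55.3 W m⁻².
Energy balance: absorbed = emitted ⇒ πR²·S(1−A) = 4πR²·σT_eq⁴, so T_eq⁴ = S(1−A)/(4σ).
T_eq = [55.3 × 0.68 / (4 × 5.67×10⁻⁸)]^(1/4) = (1.66×10⁸)^(1/4) = 113 K.

T_eq ≈ 113 K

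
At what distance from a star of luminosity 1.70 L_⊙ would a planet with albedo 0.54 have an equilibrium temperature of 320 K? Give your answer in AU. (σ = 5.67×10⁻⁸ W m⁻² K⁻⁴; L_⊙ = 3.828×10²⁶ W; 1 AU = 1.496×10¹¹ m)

L = 1.70 × 3.828×10²⁶ = 6.51×10²⁶ W.
From T_eq⁴ = L(1−A)/(16πσd²): d = √[L(1−A)/(16πσT_eq⁴)].
d = √[6.51×10²⁶ × 0.46 / (16π × 5.67×10⁻⁸ × (320)⁴)] = 1.00×10¹¹ m = 0.669 AU.

d ≈ 0.669 AU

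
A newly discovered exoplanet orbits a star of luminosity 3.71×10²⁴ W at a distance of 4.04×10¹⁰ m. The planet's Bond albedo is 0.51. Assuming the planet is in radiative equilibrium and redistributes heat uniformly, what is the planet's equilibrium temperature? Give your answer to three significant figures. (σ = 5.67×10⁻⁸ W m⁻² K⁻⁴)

Flux: S = L/(4πd²) = 3.71×10²⁴/(4π×(4.04×10¹⁰)²) = 181 W m⁻².
Energy balance: absorbed = emitted ⇒ πR²·S(1−A) = 4πR²·σT_eq⁴, so T_eq⁴ = S(1−A)/(4σ).
T_eq = [181 × 0.49 / (4 × 5.67×10⁻⁸)]^(1/4) = (3.91×10⁸)^(1/4) = 141 K.

T_eq ≈ 141 K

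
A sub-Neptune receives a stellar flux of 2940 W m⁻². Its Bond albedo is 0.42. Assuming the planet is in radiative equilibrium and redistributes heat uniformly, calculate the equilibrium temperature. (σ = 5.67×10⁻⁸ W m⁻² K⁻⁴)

T_eq ≈ 294 K

Energy balance: absorbed = emitted ⇒ πR²·S(1−A) = 4πR²·σT_eq⁴, so T_eq⁴ = S(1−A)/(4σ).
T_eq = [2940 × 0.58 / (4 × 5.67×10⁻⁸)]^(1/4) = (7.52×10⁹)^(1/4) = 294 K.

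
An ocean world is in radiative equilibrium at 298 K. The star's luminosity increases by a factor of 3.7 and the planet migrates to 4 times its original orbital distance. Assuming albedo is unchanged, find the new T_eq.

T_eq ∝ L^(1/4) · d^(−1/2).
T′ = 298 × 3.7^(1/4) / 4^(1/2) = 207 K.

T_eq ≈ 207 K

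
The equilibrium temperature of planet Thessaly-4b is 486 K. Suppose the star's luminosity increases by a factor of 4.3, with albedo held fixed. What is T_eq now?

T_eq ≈ 700 K

T_eq ∝ L^(1/4) · d^(−1/2).
T′ = 486 × 4.3^(1/4) = 700 K.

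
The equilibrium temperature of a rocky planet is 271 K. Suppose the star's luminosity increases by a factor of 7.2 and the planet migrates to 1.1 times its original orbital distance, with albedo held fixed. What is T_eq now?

T_eq ∝ L^(1/4) · d^(−1/2).
T′ = 271 × 7.2^(1/4) / 1.1^(1/2) = 423 K.

T_eq ≈ 423 K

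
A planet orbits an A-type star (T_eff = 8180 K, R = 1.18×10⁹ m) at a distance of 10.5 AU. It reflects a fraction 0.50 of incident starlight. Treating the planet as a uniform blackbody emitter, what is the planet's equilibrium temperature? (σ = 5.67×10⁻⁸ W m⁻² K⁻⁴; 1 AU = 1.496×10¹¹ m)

T_eq ≈ 133 K

d = 10.5 AU = 1.57×10¹² m.
L = 4πR_⋆²σT_⋆⁴ = 4π(1.18×10⁹)² × 5.67×10⁻⁸ × (8180)⁴ = 4.44×10²⁷ W.
S = L/(4πd²) = 143 W m⁻².
Energy balance: absorbed = emitted ⇒ πR²·S(1−A) = 4πR²·σT_eq⁴, so T_eq⁴ = S(1−A)/(4σ).
T_eq = [143 × 0.50 / (4 × 5.67×10⁻⁸)]^(1/4) = (3.16×10⁸)^(1/4) = 133 K.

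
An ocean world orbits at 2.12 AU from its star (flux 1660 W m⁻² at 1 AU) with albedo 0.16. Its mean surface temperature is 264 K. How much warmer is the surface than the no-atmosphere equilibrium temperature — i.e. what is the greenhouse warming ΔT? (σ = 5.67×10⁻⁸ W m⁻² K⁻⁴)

ΔT ≈ 71.7 K

S = 1660/2.12² = 369.3 W m⁻².
T_eq = [S(1−A)/(4σ)]^(1/4) = [369.3×0.84/(4×5.67×10⁻⁸)]^(1/4) = 192.3 K.
ΔT = T_surf − T_eq = 264 − 192.3.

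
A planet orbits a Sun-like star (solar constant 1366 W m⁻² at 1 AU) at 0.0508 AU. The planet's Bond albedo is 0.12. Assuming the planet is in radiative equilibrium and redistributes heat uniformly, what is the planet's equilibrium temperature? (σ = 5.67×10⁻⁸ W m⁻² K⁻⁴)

T_eq ≈ 1200 K

Flux at 0.0508 AU: S = 1366/0.0508² = 5.29×10⁵ W m⁻².
Energy balance: absorbed = emitted ⇒ πR²·S(1−A) = 4πR²·σT_eq⁴, so T_eq⁴ = S(1−A)/(4σ).
T_eq = [5.29×10⁵ × 0.88 / (4 × 5.67×10⁻⁸)]^(1/4) = (2.05×10¹²)^(1/4) = 1200 K.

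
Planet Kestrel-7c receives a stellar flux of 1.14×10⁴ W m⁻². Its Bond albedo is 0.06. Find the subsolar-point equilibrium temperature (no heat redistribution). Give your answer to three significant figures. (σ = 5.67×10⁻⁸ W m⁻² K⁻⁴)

At the subsolar point the surface absorbs S(1−A) and emits σT⁴ per unit area — no factor of 4, since only the local patch is in balance.
T = [1.14×10⁴ × 0.94 / 5.67×10⁻⁸]^(1/4) = (1.89×10¹¹)^(1/4) = 659 K.

T_ss ≈ 659 K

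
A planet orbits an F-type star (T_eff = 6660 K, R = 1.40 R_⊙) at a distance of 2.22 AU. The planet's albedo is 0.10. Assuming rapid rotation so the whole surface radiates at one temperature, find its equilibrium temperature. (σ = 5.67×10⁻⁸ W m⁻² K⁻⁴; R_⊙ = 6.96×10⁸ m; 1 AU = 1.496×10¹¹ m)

R_⋆ = 1.40 × 6.96×10⁸ = 9.74×10⁸ m.
d = 2.22 AU = 3.32×10¹¹ m.
L = 4πR_⋆²σT_⋆⁴ = 4π(9.74×10⁸)² × 5.67×10⁻⁸ × (6660)⁴ = 1.33×10²⁷ W.
S = L/(4πd²) = 960 W m⁻².
Energy balance: absorbed = emitted ⇒ πR²·S(1−A) = 4πR²·σT_eq⁴, so T_eq⁴ = S(1−A)/(4σ).
T_eq = [960 × 0.90 / (4 × 5.67×10⁻⁸)]^(1/4) = (3.81×10⁹)^(1/4) = 248 K.

T_eq ≈ 248 K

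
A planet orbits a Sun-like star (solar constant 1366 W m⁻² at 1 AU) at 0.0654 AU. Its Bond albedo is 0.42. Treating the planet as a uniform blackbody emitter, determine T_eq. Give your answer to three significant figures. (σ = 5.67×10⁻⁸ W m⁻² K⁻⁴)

T_eq ≈ 951 K

Flux at 0.0654 AU: S = 1366/0.0654² = 3.19×10⁵ W m⁻².
Energy balance: absorbed = emitted ⇒ πR²·S(1−A) = 4πR²·σT_eq⁴, so T_eq⁴ = S(1−A)/(4σ).
T_eq = [3.19×10⁵ × 0.58 / (4 × 5.67×10⁻⁸)]^(1/4) = (8.17×10¹¹)^(1/4) = 951 K.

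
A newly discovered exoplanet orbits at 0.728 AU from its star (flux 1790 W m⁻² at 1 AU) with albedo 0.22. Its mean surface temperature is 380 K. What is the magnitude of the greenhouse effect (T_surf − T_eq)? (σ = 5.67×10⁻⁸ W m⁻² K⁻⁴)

ΔT ≈ 51.7 K

S = 1790/0.728² = 3377 W m⁻².
T_eq = [S(1−A)/(4σ)]^(1/4) = [3377×0.78/(4×5.67×10⁻⁸)]^(1/4) = 328.3 K.
ΔT = T_surf − T_eq = 380 − 328.3.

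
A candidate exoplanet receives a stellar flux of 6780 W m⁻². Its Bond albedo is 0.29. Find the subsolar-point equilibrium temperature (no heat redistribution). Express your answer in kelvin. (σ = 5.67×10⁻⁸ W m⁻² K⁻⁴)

At the subsolar point the surface absorbs S(1−A) and emits σT⁴ per unit area — no factor of 4, since only the local patch is in balance.
T = [6780 × 0.71 / 5.67×10⁻⁸]^(1/4) = (8.49×10¹⁰)^(1/4) = 540 K.

T_ss ≈ 540 K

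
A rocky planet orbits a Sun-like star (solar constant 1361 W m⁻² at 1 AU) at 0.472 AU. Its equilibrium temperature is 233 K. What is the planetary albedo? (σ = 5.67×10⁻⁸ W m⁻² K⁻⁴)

A ≈ 0.89

Flux at 0.472 AU: S = 1361/0.472² = 6110 W m⁻².
From T_eq⁴ = S(1−A)/(4σ): 1−A = 4σT_eq⁴/S.
1−A = 4 × 5.67×10⁻⁸ × (233)⁴ / 6110 = 0.109.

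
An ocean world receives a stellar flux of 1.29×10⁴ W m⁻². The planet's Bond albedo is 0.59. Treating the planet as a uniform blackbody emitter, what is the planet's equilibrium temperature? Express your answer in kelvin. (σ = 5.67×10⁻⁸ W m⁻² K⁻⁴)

Energy balance: absorbed = emitted ⇒ πR²·S(1−A) = 4πR²·σT_eq⁴, so T_eq⁴ = S(1−A)/(4σ).
T_eq = [1.29×10⁴ × 0.41 / (4 × 5.67×10⁻⁸)]^(1/4) = (2.33×10¹⁰)^(1/4) = 391 K.

T_eq ≈ 391 K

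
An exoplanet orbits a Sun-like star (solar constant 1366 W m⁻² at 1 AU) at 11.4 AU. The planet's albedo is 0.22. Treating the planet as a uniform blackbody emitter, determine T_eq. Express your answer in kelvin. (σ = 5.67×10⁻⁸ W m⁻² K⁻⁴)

Flux at 11.4 AU: S = 1366/11.4² = 10.5 W m⁻².
Energy balance: absorbed = emitted ⇒ πR²·S(1−A) = 4πR²·σT_eq⁴, so T_eq⁴ = S(1−A)/(4σ).
T_eq = [10.5 × 0.78 / (4 × 5.67×10⁻⁸)]^(1/4) = (3.61×10⁷)^(1/4) = 77.5 K.

T_eq ≈ 77.5 K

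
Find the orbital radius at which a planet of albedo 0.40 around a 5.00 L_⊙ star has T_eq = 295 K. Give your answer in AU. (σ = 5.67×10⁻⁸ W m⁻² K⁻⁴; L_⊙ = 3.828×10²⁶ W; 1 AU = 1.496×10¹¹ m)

L = 5.00 × 3.828×10²⁶ = 1.91×10²⁷ W.
From T_eq⁴ = L(1−A)/(16πσd²): d = √[L(1−A)/(16πσT_eq⁴)].
d = √[1.91×10²⁷ × 0.60 / (16π × 5.67×10⁻⁸ × (295)⁴)] = 2.31×10¹¹ m = 1.54 AU.

d ≈ 1.54 AU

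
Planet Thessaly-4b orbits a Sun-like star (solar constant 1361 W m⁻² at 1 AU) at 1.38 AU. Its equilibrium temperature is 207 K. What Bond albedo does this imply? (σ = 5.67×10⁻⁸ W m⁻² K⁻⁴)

Flux at 1.38 AU: S = 1361/1.38² = 715 W m⁻².
From T_eq⁴ = S(1−A)/(4σ): 1−A = 4σT_eq⁴/S.
1−A = 4 × 5.67×10⁻⁸ × (207)⁴ / 715 = 0.583.

A ≈ 0.42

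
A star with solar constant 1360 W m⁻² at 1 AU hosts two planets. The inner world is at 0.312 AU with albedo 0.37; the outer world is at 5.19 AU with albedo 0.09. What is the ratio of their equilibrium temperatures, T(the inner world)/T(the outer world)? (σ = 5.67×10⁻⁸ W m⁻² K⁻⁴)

T_eq = [S₀(1−A)/(4σd²)]^(1/4), so T ∝ (1−A)^(1/4) / √d.
T₁ = [1360×0.63/(4×5.67×10⁻⁸×0.312²)]^(1/4) = 443.85 K.
T₂ = [1360×0.91/(4×5.67×10⁻⁸×5.19²)]^(1/4) = 119.30 K.

T₁/T₂ ≈ 3.720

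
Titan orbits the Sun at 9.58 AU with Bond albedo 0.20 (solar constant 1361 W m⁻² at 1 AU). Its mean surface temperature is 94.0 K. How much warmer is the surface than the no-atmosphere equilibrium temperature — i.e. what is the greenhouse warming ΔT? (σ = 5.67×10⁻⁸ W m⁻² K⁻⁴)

S = 1361/9.58² = 14.83 W m⁻².
T_eq = [S(1−A)/(4σ)]^(1/4) = [14.83×0.80/(4×5.67×10⁻⁸)]^(1/4) = 85.0 K.
ΔT = T_surf − T_eq = 94 − 85.0.

ΔT ≈ 9.0 K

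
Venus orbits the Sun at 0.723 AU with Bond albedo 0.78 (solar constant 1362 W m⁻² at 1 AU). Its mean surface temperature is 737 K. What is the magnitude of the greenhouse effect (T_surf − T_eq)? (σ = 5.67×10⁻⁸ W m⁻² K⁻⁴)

ΔT ≈ 512.8 K

S = 1362/0.723² = 2606 W m⁻².
T_eq = [S(1−A)/(4σ)]^(1/4) = [2606×0.22/(4×5.67×10⁻⁸)]^(1/4) = 224.2 K.
ΔT = T_surf − T_eq = 737 − 224.2.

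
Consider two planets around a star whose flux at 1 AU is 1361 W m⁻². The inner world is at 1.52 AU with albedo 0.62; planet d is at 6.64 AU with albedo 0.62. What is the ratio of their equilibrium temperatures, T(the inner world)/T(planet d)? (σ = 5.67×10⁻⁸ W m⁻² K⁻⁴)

T_eq = [S₀(1−A)/(4σd²)]^(1/4), so T ∝ (1−A)^(1/4) / √d.
T₁ = [1361×0.38/(4×5.67×10⁻⁸×1.52²)]^(1/4) = 177.25 K.
T₂ = [1361×0.38/(4×5.67×10⁻⁸×6.64²)]^(1/4) = 84.80 K.

T₁/T₂ ≈ 2.090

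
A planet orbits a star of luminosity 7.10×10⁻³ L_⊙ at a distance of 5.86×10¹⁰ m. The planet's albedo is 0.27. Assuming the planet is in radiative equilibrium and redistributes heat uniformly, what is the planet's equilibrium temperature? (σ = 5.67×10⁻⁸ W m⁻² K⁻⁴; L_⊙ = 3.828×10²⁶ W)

L = 7.10×10⁻³ × 3.828×10²⁶ = 2.72×10²⁴ W.
Flux: S = L/(4πd²) = 2.72×10²⁴/(4π×(5.86×10¹⁰)²) = 63.0 W m⁻².
Energy balance: absorbed = emitted ⇒ πR²·S(1−A) = 4πR²·σT_eq⁴, so T_eq⁴ = S(1−A)/(4σ).
T_eq = [63.0 × 0.73 / (4 × 5.67×10⁻⁸)]^(1/4) = (2.03×10⁸)^(1/4) = 119 K.

T_eq ≈ 119 K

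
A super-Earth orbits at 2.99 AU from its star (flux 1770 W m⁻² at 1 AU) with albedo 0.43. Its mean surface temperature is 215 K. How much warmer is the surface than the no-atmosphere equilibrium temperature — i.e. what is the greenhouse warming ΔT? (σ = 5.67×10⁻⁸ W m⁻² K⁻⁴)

ΔT ≈ 65.6 K

S = 1770/2.99² = 198.0 W m⁻².
T_eq = [S(1−A)/(4σ)]^(1/4) = [198.0×0.57/(4×5.67×10⁻⁸)]^(1/4) = 149.4 K.
ΔT = T_surf − T_eq = 215 − 149.4.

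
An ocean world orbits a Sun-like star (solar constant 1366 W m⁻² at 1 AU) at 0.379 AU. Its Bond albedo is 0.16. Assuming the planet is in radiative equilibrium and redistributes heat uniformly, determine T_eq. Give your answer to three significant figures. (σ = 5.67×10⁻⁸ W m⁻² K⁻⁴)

T_eq ≈ 433 K

Flux at 0.379 AU: S = 1366/0.379² = 9510 W m⁻².
Energy balance: absorbed = emitted ⇒ πR²·S(1−A) = 4πR²·σT_eq⁴, so T_eq⁴ = S(1−A)/(4σ).
T_eq = [9510 × 0.84 / (4 × 5.67×10⁻⁸)]^(1/4) = (3.52×10¹⁰)^(1/4) = 433 K.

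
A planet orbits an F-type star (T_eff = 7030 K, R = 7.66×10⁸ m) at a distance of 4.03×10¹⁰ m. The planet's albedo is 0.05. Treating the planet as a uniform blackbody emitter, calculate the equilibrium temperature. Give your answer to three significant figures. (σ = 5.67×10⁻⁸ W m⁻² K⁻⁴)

T_eq ≈ 677 K

L = 4πR_⋆²σT_⋆⁴ = 4π(7.66×10⁸)² × 5.67×10⁻⁸ × (7030)⁴ = 1.02×10²⁷ W.
S = L/(4πd²) = 5.00×10⁴ W m⁻².
Energy balance: absorbed = emitted ⇒ πR²·S(1−A) = 4πR²·σT_eq⁴, so T_eq⁴ = S(1−A)/(4σ).
T_eq = [5.00×10⁴ × 0.95 / (4 × 5.67×10⁻⁸)]^(1/4) = (2.10×10¹¹)^(1/4) = 677 K.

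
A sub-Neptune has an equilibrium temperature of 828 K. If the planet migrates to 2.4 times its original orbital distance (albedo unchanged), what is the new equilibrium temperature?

T_eq ≈ 534 K

T_eq ∝ L^(1/4) · d^(−1/2).
T′ = 828 / 2.4^(1/2) = 534 K.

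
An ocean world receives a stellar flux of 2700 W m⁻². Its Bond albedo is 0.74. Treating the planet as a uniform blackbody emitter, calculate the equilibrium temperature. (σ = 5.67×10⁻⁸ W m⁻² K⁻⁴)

T_eq ≈ 236 K

Energy balance: absorbed = emitted ⇒ πR²·S(1−A) = 4πR²·σT_eq⁴, so T_eq⁴ = S(1−A)/(4σ).
T_eq = [2700 × 0.26 / (4 × 5.67×10⁻⁸)]^(1/4) = (3.10×10⁹)^(1/4) = 236 K.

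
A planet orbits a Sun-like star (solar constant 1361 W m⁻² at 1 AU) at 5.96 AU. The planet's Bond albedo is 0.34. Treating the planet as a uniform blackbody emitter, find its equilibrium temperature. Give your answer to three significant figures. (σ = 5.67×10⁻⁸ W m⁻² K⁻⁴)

Flux at 5.96 AU: S = 1361/5.96² = 38.3 W m⁻².
Energy balance: absorbed = emitted ⇒ πR²·S(1−A) = 4πR²·σT_eq⁴, so T_eq⁴ = S(1−A)/(4σ).
T_eq = [38.3 × 0.66 / (4 × 5.67×10⁻⁸)]^(1/4) = (1.11×10⁸)^(1/4) = 103 K.

T_eq ≈ 103 K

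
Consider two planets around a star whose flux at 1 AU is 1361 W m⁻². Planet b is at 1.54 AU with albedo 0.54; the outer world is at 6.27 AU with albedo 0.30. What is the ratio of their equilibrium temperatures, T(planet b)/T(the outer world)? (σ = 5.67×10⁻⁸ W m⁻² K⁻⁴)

T₁/T₂ ≈ 1.817

T_eq = [S₀(1−A)/(4σd²)]^(1/4), so T ∝ (1−A)^(1/4) / √d.
T₁ = [1361×0.46/(4×5.67×10⁻⁸×1.54²)]^(1/4) = 184.71 K.
T₂ = [1361×0.70/(4×5.67×10⁻⁸×6.27²)]^(1/4) = 101.67 K.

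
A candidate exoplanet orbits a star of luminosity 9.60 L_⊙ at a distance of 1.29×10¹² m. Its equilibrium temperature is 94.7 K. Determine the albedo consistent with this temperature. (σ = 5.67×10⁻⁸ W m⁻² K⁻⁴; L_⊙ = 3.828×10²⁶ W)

A ≈ 0.90

L = 9.60 × 3.828×10²⁶ = 3.67×10²⁷ W.
Flux: S = L/(4πd²) = 3.67×10²⁷/(4π×(1.29×10¹²)²) = 176 W m⁻².
From T_eq⁴ = S(1−A)/(4σ): 1−A = 4σT_eq⁴/S.
1−A = 4 × 5.67×10⁻⁸ × (94.7)⁴ / 176 = 0.104.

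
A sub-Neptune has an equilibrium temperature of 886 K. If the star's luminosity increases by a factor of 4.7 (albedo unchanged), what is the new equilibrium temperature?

T_eq ∝ L^(1/4) · d^(−1/2).
T′ = 886 × 4.7^(1/4) = 1300 K.

T_eq ≈ 1300 K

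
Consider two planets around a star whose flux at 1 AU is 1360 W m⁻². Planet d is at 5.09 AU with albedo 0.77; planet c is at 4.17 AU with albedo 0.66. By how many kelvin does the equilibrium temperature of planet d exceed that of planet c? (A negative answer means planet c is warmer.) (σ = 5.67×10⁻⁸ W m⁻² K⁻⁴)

T_eq = [S₀(1−A)/(4σd²)]^(1/4), so T ∝ (1−A)^(1/4) / √d.
T₁ = [1360×0.23/(4×5.67×10⁻⁸×5.09²)]^(1/4) = 85.42 K.
T₂ = [1360×0.34/(4×5.67×10⁻⁸×4.17²)]^(1/4) = 104.06 K.

ΔT ≈ -18.6 K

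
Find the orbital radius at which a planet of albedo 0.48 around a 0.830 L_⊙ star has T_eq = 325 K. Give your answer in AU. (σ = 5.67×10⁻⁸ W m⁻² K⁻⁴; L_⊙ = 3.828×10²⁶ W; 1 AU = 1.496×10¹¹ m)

d ≈ 0.482 AU

L = 0.830 × 3.828×10²⁶ = 3.18×10²⁶ W.
From T_eq⁴ = L(1−A)/(16πσd²): d = √[L(1−A)/(16πσT_eq⁴)].
d = √[3.18×10²⁶ × 0.52 / (16π × 5.67×10⁻⁸ × (325)⁴)] = 7.21×10¹⁰ m = 0.482 AU.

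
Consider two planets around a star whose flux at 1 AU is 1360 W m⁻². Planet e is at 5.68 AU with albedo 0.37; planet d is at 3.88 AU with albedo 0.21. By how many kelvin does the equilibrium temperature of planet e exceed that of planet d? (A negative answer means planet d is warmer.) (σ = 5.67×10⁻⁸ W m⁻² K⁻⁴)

ΔT ≈ -29.2 K

T_eq = [S₀(1−A)/(4σd²)]^(1/4), so T ∝ (1−A)^(1/4) / √d.
T₁ = [1360×0.63/(4×5.67×10⁻⁸×5.68²)]^(1/4) = 104.02 K.
T₂ = [1360×0.79/(4×5.67×10⁻⁸×3.88²)]^(1/4) = 133.19 K.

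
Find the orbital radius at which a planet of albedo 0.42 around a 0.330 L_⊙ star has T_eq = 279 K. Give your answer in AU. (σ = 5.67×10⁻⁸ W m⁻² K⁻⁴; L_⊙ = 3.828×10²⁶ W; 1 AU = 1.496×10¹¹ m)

d ≈ 0.435 AU

L = 0.330 × 3.828×10²⁶ = 1.26×10²⁶ W.
From T_eq⁴ = L(1−A)/(16πσd²): d = √[L(1−A)/(16πσT_eq⁴)].
d = √[1.26×10²⁶ × 0.58 / (16π × 5.67×10⁻⁸ × (279)⁴)] = 6.51×10¹⁰ m = 0.435 AU.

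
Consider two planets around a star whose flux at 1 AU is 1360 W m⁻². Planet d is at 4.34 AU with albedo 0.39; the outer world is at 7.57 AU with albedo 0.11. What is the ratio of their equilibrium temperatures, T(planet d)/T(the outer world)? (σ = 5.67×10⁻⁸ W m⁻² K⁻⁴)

T_eq = [S₀(1−A)/(4σd²)]^(1/4), so T ∝ (1−A)^(1/4) / √d.
T₁ = [1360×0.61/(4×5.67×10⁻⁸×4.34²)]^(1/4) = 118.05 K.
T₂ = [1360×0.89/(4×5.67×10⁻⁸×7.57²)]^(1/4) = 98.24 K.

T₁/T₂ ≈ 1.202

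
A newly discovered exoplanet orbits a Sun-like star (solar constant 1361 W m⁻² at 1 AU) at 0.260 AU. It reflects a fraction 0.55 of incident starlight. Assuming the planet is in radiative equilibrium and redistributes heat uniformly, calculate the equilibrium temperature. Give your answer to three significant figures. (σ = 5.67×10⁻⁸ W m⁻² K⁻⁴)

T_eq ≈ 447 K

Flux at 0.260 AU: S = 1361/0.260² = 2.01×10⁴ W m⁻².
Energy balance: absorbed = emitted ⇒ πR²·S(1−A) = 4πR²·σT_eq⁴, so T_eq⁴ = S(1−A)/(4σ).
T_eq = [2.01×10⁴ × 0.45 / (4 × 5.67×10⁻⁸)]^(1/4) = (3.99×10¹⁰)^(1/4) = 447 K.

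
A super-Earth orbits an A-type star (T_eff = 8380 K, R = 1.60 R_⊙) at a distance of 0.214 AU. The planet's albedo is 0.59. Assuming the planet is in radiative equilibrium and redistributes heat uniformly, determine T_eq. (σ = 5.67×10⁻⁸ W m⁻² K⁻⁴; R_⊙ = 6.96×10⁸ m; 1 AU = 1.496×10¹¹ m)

T_eq ≈ 884 K

R_⋆ = 1.60 × 6.96×10⁸ = 1.11×10⁹ m.
d = 0.214 AU = 3.20×10¹⁰ m.
L = 4πR_⋆²σT_⋆⁴ = 4π(1.11×10⁹)² × 5.67×10⁻⁸ × (8380)⁴ = 4.36×10²⁷ W.
S = L/(4πd²) = 3.38×10⁵ W m⁻².
Energy balance: absorbed = emitted ⇒ πR²·S(1−A) = 4πR²·σT_eq⁴, so T_eq⁴ = S(1−A)/(4σ).
T_eq = [3.38×10⁵ × 0.41 / (4 × 5.67×10⁻⁸)]^(1/4) = (6.12×10¹¹)^(1/4) = 884 K.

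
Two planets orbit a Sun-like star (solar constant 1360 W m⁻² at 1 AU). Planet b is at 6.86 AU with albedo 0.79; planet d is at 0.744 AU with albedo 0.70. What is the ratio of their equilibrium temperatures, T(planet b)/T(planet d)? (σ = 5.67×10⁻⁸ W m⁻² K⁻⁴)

T₁/T₂ ≈ 0.301

T_eq = [S₀(1−A)/(4σd²)]^(1/4), so T ∝ (1−A)^(1/4) / √d.
T₁ = [1360×0.21/(4×5.67×10⁻⁸×6.86²)]^(1/4) = 71.92 K.
T₂ = [1360×0.30/(4×5.67×10⁻⁸×0.744²)]^(1/4) = 238.76 K.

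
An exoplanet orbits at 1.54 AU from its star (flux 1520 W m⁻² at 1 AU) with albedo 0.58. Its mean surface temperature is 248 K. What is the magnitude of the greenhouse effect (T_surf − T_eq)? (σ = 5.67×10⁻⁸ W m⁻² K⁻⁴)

ΔT ≈ 62.4 K

S = 1520/1.54² = 640.9 W m⁻².
T_eq = [S(1−A)/(4σ)]^(1/4) = [640.9×0.42/(4×5.67×10⁻⁸)]^(1/4) = 185.6 K.
ΔT = T_surf − T_eq = 248 − 185.6.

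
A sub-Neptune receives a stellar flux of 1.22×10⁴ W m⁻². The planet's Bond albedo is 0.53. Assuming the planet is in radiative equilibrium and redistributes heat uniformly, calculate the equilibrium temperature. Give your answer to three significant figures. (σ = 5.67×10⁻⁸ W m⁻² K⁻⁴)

Energy balance: absorbed = emitted ⇒ πR²·S(1−A) = 4πR²·σT_eq⁴, so T_eq⁴ = S(1−A)/(4σ).
T_eq = [1.22×10⁴ × 0.47 / (4 × 5.67×10⁻⁸)]^(1/4) = (2.53×10¹⁰)^(1/4) = 399 K.

T_eq ≈ 399 K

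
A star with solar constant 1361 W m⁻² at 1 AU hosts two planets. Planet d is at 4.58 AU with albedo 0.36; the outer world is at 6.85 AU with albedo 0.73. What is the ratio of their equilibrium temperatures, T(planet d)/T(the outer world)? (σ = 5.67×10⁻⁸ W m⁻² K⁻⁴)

T₁/T₂ ≈ 1.517

T_eq = [S₀(1−A)/(4σd²)]^(1/4), so T ∝ (1−A)^(1/4) / √d.
T₁ = [1361×0.64/(4×5.67×10⁻⁸×4.58²)]^(1/4) = 116.32 K.
T₂ = [1361×0.27/(4×5.67×10⁻⁸×6.85²)]^(1/4) = 76.66 K.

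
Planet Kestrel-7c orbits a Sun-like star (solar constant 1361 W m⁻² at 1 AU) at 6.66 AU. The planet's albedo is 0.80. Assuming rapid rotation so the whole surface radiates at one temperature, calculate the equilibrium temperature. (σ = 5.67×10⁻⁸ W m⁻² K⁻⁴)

T_eq ≈ 72.1 K

Flux at 6.66 AU: S = 1361/6.66² = 30.7 W m⁻².
Energy balance: absorbed = emitted ⇒ πR²·S(1−A) = 4πR²·σT_eq⁴, so T_eq⁴ = S(1−A)/(4σ).
T_eq = [30.7 × 0.20 / (4 × 5.67×10⁻⁸)]^(1/4) = (2.71×10⁷)^(1/4) = 72.1 K.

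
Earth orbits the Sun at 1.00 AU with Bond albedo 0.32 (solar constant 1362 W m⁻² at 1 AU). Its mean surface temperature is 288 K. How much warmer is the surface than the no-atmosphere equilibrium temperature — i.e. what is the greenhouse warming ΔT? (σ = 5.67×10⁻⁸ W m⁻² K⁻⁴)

S = 1362/1.00² = 1362 W m⁻².
T_eq = [S(1−A)/(4σ)]^(1/4) = [1362×0.68/(4×5.67×10⁻⁸)]^(1/4) = 252.8 K.
ΔT = T_surf − T_eq = 288 − 252.8.

ΔT ≈ 35.2 K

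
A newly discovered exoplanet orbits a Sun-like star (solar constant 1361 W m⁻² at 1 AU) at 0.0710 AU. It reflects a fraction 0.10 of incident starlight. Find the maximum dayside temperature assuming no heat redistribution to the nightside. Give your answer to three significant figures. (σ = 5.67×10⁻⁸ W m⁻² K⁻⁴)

Flux at 0.0710 AU: S = 1361/0.0710² = 2.70×10⁵ W m⁻².
With no redistribution each surface element balances locally: S(1−A) = σT⁴.
T = [2.70×10⁵ × 0.90 / 5.67×10⁻⁸]^(1/4) = (4.29×10¹²)^(1/4) = 1440 K.

T_ss ≈ 1440 K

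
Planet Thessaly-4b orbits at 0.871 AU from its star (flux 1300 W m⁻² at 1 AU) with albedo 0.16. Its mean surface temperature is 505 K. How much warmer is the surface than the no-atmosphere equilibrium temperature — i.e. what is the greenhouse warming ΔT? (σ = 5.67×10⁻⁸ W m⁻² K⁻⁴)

S = 1300/0.871² = 1714 W m⁻².
T_eq = [S(1−A)/(4σ)]^(1/4) = [1714×0.84/(4×5.67×10⁻⁸)]^(1/4) = 282.3 K.
ΔT = T_surf − T_eq = 505 − 282.3.

ΔT ≈ 222.7 K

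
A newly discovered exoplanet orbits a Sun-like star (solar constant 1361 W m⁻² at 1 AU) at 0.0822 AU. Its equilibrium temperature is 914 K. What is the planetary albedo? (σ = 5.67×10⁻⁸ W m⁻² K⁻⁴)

Flux at 0.0822 AU: S = 1361/0.0822² = 2.01×10⁵ W m⁻².
From T_eq⁴ = S(1−A)/(4σ): 1−A = 4σT_eq⁴/S.
1−A = 4 × 5.67×10⁻⁸ × (914)⁴ / 2.01×10⁵ = 0.786.

A ≈ 0.21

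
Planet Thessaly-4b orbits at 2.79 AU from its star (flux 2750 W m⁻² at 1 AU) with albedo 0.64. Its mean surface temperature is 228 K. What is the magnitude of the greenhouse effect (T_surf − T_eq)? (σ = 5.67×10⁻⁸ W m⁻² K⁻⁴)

ΔT ≈ 74.1 K

S = 2750/2.79² = 353.3 W m⁻².
T_eq = [S(1−A)/(4σ)]^(1/4) = [353.3×0.36/(4×5.67×10⁻⁸)]^(1/4) = 153.9 K.
ΔT = T_surf − T_eq = 228 − 153.9.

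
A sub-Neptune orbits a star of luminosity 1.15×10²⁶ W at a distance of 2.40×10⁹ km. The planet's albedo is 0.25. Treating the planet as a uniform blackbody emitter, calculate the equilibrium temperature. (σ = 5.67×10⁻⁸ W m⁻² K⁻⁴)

d = 2.40×10⁹ km = 2.40×10¹² m.
Flux: S = L/(4πd²) = 1.15×10²⁶/(4π×(2.40×10¹²)²) = 1.59 W m⁻².
Energy balance: absorbed = emitted ⇒ πR²·S(1−A) = 4πR²·σT_eq⁴, so T_eq⁴ = S(1−A)/(4σ).
T_eq = [1.59 × 0.75 / (4 × 5.67×10⁻⁸)]^(1/4) = (5.25×10⁶)^(1/4) = 47.9 K.

T_eq ≈ 47.9 K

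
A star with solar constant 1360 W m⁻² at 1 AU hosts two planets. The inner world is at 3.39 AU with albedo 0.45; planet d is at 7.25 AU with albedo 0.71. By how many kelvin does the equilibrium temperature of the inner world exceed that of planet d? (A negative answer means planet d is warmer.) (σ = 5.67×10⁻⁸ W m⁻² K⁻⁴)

ΔT ≈ 54.3 K

T_eq = [S₀(1−A)/(4σd²)]^(1/4), so T ∝ (1−A)^(1/4) / √d.
T₁ = [1360×0.55/(4×5.67×10⁻⁸×3.39²)]^(1/4) = 130.16 K.
T₂ = [1360×0.29/(4×5.67×10⁻⁸×7.25²)]^(1/4) = 75.84 K.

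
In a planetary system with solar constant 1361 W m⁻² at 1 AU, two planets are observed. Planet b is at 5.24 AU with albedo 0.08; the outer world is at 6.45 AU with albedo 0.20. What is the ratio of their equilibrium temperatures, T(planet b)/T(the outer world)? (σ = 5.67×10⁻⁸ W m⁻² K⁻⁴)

T₁/T₂ ≈ 1.149

T_eq = [S₀(1−A)/(4σd²)]^(1/4), so T ∝ (1−A)^(1/4) / √d.
T₁ = [1361×0.92/(4×5.67×10⁻⁸×5.24²)]^(1/4) = 119.08 K.
T₂ = [1361×0.80/(4×5.67×10⁻⁸×6.45²)]^(1/4) = 103.64 K.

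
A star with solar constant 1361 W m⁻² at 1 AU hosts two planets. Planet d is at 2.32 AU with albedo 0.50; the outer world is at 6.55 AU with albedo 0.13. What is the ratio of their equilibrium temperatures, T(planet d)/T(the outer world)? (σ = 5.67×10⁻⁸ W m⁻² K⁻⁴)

T₁/T₂ ≈ 1.463

T_eq = [S₀(1−A)/(4σd²)]^(1/4), so T ∝ (1−A)^(1/4) / √d.
T₁ = [1361×0.50/(4×5.67×10⁻⁸×2.32²)]^(1/4) = 153.66 K.
T₂ = [1361×0.87/(4×5.67×10⁻⁸×6.55²)]^(1/4) = 105.03 K.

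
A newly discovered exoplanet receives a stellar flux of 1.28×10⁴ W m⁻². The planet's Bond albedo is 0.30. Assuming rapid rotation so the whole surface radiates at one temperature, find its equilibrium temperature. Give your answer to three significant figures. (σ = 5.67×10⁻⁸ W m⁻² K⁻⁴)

T_eq ≈ 446 K

Energy balance: absorbed = emitted ⇒ πR²·S(1−A) = 4πR²·σT_eq⁴, so T_eq⁴ = S(1−A)/(4σ).
T_eq = [1.28×10⁴ × 0.70 / (4 × 5.67×10⁻⁸)]^(1/4) = (3.95×10¹⁰)^(1/4) = 446 K.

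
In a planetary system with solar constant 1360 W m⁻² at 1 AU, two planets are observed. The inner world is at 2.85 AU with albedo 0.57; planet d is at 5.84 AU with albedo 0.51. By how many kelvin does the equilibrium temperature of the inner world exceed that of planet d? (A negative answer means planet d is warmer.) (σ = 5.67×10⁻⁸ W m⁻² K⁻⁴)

ΔT ≈ 37.1 K

T_eq = [S₀(1−A)/(4σd²)]^(1/4), so T ∝ (1−A)^(1/4) / √d.
T₁ = [1360×0.43/(4×5.67×10⁻⁸×2.85²)]^(1/4) = 133.48 K.
T₂ = [1360×0.49/(4×5.67×10⁻⁸×5.84²)]^(1/4) = 96.34 K.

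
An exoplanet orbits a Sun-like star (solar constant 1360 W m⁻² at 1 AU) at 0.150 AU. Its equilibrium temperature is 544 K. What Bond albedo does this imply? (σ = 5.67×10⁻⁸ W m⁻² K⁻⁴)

Flux at 0.150 AU: S = 1360/0.150² = 6.04×10⁴ W m⁻².
From T_eq⁴ = S(1−A)/(4σ): 1−A = 4σT_eq⁴/S.
1−A = 4 × 5.67×10⁻⁸ × (544)⁴ / 6.04×10⁴ = 0.329.

A ≈ 0.67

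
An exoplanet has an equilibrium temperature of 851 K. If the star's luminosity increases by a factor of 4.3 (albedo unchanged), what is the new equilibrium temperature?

T_eq ∝ L^(1/4) · d^(−1/2).
T′ = 851 × 4.3^(1/4) = 1230 K.

T_eq ≈ 1230 K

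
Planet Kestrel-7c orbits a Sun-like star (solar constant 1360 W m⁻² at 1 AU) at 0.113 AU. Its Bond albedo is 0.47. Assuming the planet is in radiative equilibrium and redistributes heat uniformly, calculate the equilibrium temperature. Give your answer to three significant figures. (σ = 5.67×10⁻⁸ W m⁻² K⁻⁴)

Flux at 0.113 AU: S = 1360/0.113² = 1.07×10⁵ W m⁻².
Energy balance: absorbed = emitted ⇒ πR²·S(1−A) = 4πR²·σT_eq⁴, so T_eq⁴ = S(1−A)/(4σ).
T_eq = [1.07×10⁵ × 0.53 / (4 × 5.67×10⁻⁸)]^(1/4) = (2.49×10¹¹)^(1/4) = 706 K.

T_eq ≈ 706 K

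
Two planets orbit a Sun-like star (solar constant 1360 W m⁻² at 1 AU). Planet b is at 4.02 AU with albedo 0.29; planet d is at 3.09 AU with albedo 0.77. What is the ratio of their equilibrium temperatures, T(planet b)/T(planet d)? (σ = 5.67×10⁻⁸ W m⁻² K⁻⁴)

T₁/T₂ ≈ 1.162

T_eq = [S₀(1−A)/(4σd²)]^(1/4), so T ∝ (1−A)^(1/4) / √d.
T₁ = [1360×0.71/(4×5.67×10⁻⁸×4.02²)]^(1/4) = 127.40 K.
T₂ = [1360×0.23/(4×5.67×10⁻⁸×3.09²)]^(1/4) = 109.63 K.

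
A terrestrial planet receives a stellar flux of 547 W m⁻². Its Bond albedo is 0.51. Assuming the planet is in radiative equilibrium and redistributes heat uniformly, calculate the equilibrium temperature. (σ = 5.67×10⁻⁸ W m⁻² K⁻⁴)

T_eq ≈ 185 K

Energy balance: absorbed = emitted ⇒ πR²·S(1−A) = 4πR²·σT_eq⁴, so T_eq⁴ = S(1−A)/(4σ).
T_eq = [547 × 0.49 / (4 × 5.67×10⁻⁸)]^(1/4) = (1.18×10⁹)^(1/4) = 185 K.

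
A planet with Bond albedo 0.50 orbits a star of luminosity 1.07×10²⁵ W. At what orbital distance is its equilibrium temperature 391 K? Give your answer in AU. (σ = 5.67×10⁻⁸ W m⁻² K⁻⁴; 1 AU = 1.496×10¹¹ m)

From T_eq⁴ = L(1−A)/(16πσd²): d = √[L(1−A)/(16πσT_eq⁴)].
d = √[1.07×10²⁵ × 0.50 / (16π × 5.67×10⁻⁸ × (391)⁴)] = 8.96×10⁹ m = 0.0599 AU.

d ≈ 0.0599 AU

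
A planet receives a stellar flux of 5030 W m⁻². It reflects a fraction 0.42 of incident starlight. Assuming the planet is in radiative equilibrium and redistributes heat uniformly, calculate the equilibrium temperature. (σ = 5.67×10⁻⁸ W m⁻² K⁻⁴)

Energy balance: absorbed = emitted ⇒ πR²·S(1−A) = 4πR²·σT_eq⁴, so T_eq⁴ = S(1−A)/(4σ).
T_eq = [5030 × 0.58 / (4 × 5.67×10⁻⁸)]^(1/4) = (1.29×10¹⁰)^(1/4) = 337 K.

T_eq ≈ 337 K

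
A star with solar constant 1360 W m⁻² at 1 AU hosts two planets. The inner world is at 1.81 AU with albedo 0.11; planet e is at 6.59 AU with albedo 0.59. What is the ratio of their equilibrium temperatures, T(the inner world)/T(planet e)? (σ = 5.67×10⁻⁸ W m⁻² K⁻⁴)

T₁/T₂ ≈ 2.316

T_eq = [S₀(1−A)/(4σd²)]^(1/4), so T ∝ (1−A)^(1/4) / √d.
T₁ = [1360×0.89/(4×5.67×10⁻⁸×1.81²)]^(1/4) = 200.90 K.
T₂ = [1360×0.41/(4×5.67×10⁻⁸×6.59²)]^(1/4) = 86.74 K.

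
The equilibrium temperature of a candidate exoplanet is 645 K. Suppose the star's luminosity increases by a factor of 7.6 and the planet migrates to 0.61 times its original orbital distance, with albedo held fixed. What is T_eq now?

T_eq ≈ 1370 K

T_eq ∝ L^(1/4) · d^(−1/2).
T′ = 645 × 7.6^(1/4) / 0.61^(1/2) = 1370 K.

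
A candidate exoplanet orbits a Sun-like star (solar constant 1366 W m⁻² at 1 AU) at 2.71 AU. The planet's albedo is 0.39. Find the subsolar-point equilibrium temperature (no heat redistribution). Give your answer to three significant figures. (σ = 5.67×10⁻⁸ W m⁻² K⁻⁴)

Flux at 2.71 AU: S = 1366/2.71² = 186 W m⁻².
At the subsolar point the surface absorbs S(1−A) and emits σT⁴ per unit area — no factor of 4, since only the local patch is in balance.
T = [186 × 0.61 / 5.67×10⁻⁸]^(1/4) = (2.00×10⁹)^(1/4) = 212 K.

T_ss ≈ 212 K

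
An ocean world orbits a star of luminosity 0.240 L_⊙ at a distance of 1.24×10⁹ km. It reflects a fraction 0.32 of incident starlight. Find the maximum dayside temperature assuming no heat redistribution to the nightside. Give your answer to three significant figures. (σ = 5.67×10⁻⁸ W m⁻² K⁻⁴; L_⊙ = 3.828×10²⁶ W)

d = 1.24×10⁹ km = 1.24×10¹² m.
L = 0.240 × 3.828×10²⁶ = 9.19×10²⁵ W.
Flux: S = L/(4πd²) = 9.19×10²⁵/(4π×(1.24×10¹²)²) = 4.75 W m⁻².
With no redistribution each surface element balances locally: S(1−A) = σT⁴.
T = [4.75 × 0.68 / 5.67×10⁻⁸]^(1/4) = (5.70×10⁷)^(1/4) = 86.9 K.

T_ss ≈ 86.9 K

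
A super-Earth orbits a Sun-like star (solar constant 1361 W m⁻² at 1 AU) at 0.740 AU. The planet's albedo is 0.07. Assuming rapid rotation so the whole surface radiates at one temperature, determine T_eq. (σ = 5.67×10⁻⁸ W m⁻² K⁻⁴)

Flux at 0.740 AU: S = 1361/0.740² = 2490 W m⁻².
Energy balance: absorbed = emitted ⇒ πR²·S(1−A) = 4πR²·σT_eq⁴, so T_eq⁴ = S(1−A)/(4σ).
T_eq = [2490 × 0.93 / (4 × 5.67×10⁻⁸)]^(1/4) = (1.02×10¹⁰)^(1/4) = 318 K.

T_eq ≈ 318 K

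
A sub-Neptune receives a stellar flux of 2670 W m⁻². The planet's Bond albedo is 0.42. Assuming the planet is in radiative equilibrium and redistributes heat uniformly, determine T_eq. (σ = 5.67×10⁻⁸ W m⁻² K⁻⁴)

Energy balance: absorbed = emitted ⇒ πR²·S(1−A) = 4πR²·σT_eq⁴, so T_eq⁴ = S(1−A)/(4σ).
T_eq = [2670 × 0.58 / (4 × 5.67×10⁻⁸)]^(1/4) = (6.83×10⁹)^(1/4) = 287 K.

T_eq ≈ 287 K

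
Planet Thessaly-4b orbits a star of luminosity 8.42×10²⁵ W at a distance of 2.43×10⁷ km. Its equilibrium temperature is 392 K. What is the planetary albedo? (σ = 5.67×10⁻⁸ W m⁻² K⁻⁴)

A ≈ 0.53

d = 2.43×10⁷ km = 2.43×10¹⁰ m.
Flux: S = L/(4πd²) = 8.42×10²⁵/(4π×(2.43×10¹⁰)²) = 1.13×10⁴ W m⁻².
From T_eq⁴ = S(1−A)/(4σ): 1−A = 4σT_eq⁴/S.
1−A = 4 × 5.67×10⁻⁸ × (392)⁴ / 1.13×10⁴ = 0.472.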